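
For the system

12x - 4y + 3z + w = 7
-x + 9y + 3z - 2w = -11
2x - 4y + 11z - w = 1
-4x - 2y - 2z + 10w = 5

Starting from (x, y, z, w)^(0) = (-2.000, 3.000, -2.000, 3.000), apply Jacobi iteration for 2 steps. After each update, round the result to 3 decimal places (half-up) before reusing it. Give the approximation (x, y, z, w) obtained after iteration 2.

(0.100, -1.647, -0.292, 1.575)

Iteration 1:
  x = (7 - (-4)·3.000 - (3)·-2.000 - (1)·3.000) / (12) = 1.833
  y = (-11 - (-1)·-2.000 - (3)·-2.000 - (-2)·3.000) / (9) = -0.111
  z = (1 - (2)·-2.000 - (-4)·3.000 - (-1)·3.000) / (11) = 1.818
  w = (5 - (-4)·-2.000 - (-2)·3.000 - (-2)·-2.000) / (10) = -0.100
Iteration 2:
  x = (7 - (-4)·-0.111 - (3)·1.818 - (1)·-0.100) / (12) = 0.100
  y = (-11 - (-1)·1.833 - (3)·1.818 - (-2)·-0.100) / (9) = -1.647
  z = (1 - (2)·1.833 - (-4)·-0.111 - (-1)·-0.100) / (11) = -0.292
  w = (5 - (-4)·1.833 - (-2)·-0.111 - (-2)·1.818) / (10) = 1.575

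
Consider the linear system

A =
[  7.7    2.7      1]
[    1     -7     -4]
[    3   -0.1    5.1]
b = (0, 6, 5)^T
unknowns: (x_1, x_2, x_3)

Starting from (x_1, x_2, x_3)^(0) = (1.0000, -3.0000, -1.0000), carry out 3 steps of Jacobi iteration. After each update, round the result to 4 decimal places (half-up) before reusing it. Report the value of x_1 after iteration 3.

Iteration 1:
  x_1 = (0 - (2.7)·-3.0000 - (1)·-1.0000) / (7.7) = 1.1818
  x_2 = (6 - (1)·1.0000 - (-4)·-1.0000) / (-7) = -0.1429
  x_3 = (5 - (3)·1.0000 - (-0.1)·-3.0000) / (5.1) = 0.3333
Iteration 2:
  x_1 = (0 - (2.7)·-0.1429 - (1)·0.3333) / (7.7) = 0.0068
  x_2 = (6 - (1)·1.1818 - (-4)·0.3333) / (-7) = -0.8788
  x_3 = (5 - (3)·1.1818 - (-0.1)·-0.1429) / (5.1) = 0.2824
Iteration 3:
  x_1 = (0 - (2.7)·-0.8788 - (1)·0.2824) / (7.7) = 0.2715
  x_2 = (6 - (1)·0.0068 - (-4)·0.2824) / (-7) = -1.0175
  x_3 = (5 - (3)·0.0068 - (-0.1)·-0.8788) / (5.1) = 0.9592

0.2715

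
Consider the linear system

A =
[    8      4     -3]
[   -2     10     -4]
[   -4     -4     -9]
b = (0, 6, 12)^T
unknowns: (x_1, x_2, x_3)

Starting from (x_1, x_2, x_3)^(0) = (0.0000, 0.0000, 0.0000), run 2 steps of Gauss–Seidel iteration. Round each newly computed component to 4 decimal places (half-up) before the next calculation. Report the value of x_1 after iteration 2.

Iteration 1:
  x_1 = (0 - (4)·0.0000 - (-3)·0.0000) / (8) = 0.0000
  x_2 = (6 - (-2)·0.0000 - (-4)·0.0000) / (10) = 0.6000
  x_3 = (12 - (-4)·0.0000 - (-4)·0.6000) / (-9) = -1.6000
Iteration 2:
  x_1 = (0 - (4)·0.6000 - (-3)·-1.6000) / (8) = -0.9000
  x_2 = (6 - (-2)·-0.9000 - (-4)·-1.6000) / (10) = -0.2200
  x_3 = (12 - (-4)·-0.9000 - (-4)·-0.2200) / (-9) = -0.8356

-0.9000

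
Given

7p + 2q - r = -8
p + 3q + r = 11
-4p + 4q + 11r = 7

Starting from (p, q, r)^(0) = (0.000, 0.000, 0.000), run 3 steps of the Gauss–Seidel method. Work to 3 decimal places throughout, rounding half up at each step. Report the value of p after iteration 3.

Iteration 1:
  p = (-8 - (2)·0.000 - (-1)·0.000) / (7) = -1.143
  q = (11 - (1)·-1.143 - (1)·0.000) / (3) = 4.048
  r = (7 - (-4)·-1.143 - (4)·4.048) / (11) = -1.251
Iteration 2:
  p = (-8 - (2)·4.048 - (-1)·-1.251) / (7) = -2.478
  q = (11 - (1)·-2.478 - (1)·-1.251) / (3) = 4.910
  r = (7 - (-4)·-2.478 - (4)·4.910) / (11) = -2.050
Iteration 3:
  p = (-8 - (2)·4.910 - (-1)·-2.050) / (7) = -2.839
  q = (11 - (1)·-2.839 - (1)·-2.050) / (3) = 5.296
  r = (7 - (-4)·-2.839 - (4)·5.296) / (11) = -2.322

-2.839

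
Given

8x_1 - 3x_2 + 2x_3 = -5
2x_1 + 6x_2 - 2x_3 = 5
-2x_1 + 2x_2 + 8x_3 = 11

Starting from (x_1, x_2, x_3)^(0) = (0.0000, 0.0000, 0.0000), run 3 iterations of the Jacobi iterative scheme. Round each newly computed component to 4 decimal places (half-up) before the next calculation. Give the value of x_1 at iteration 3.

Iteration 1:
  x_1 = (-5 - (-3)·0.0000 - (2)·0.0000) / (8) = -0.6250
  x_2 = (5 - (2)·0.0000 - (-2)·0.0000) / (6) = 0.8333
  x_3 = (11 - (-2)·0.0000 - (2)·0.0000) / (8) = 1.3750
Iteration 2:
  x_1 = (-5 - (-3)·0.8333 - (2)·1.3750) / (8) = -0.6563
  x_2 = (5 - (2)·-0.6250 - (-2)·1.3750) / (6) = 1.5000
  x_3 = (11 - (-2)·-0.6250 - (2)·0.8333) / (8) = 1.0104
Iteration 3:
  x_1 = (-5 - (-3)·1.5000 - (2)·1.0104) / (8) = -0.3151
  x_2 = (5 - (2)·-0.6563 - (-2)·1.0104) / (6) = 1.3889
  x_3 = (11 - (-2)·-0.6563 - (2)·1.5000) / (8) = 0.8359

-0.3151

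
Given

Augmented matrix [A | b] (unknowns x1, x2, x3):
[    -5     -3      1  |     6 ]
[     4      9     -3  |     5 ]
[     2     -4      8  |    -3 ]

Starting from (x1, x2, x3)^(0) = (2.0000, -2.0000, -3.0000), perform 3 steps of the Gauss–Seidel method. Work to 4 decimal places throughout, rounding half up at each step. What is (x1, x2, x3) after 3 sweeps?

(-1.6995, 1.4430, 0.7714)

Iteration 1:
  x1 = (6 - (-3)·-2.0000 - (1)·-3.0000) / (-5) = -0.6000
  x2 = (5 - (4)·-0.6000 - (-3)·-3.0000) / (9) = -0.1778
  x3 = (-3 - (2)·-0.6000 - (-4)·-0.1778) / (8) = -0.3139
Iteration 2:
  x1 = (6 - (-3)·-0.1778 - (1)·-0.3139) / (-5) = -1.1561
  x2 = (5 - (4)·-1.1561 - (-3)·-0.3139) / (9) = 0.9647
  x3 = (-3 - (2)·-1.1561 - (-4)·0.9647) / (8) = 0.3964
Iteration 3:
  x1 = (6 - (-3)·0.9647 - (1)·0.3964) / (-5) = -1.6995
  x2 = (5 - (4)·-1.6995 - (-3)·0.3964) / (9) = 1.4430
  x3 = (-3 - (2)·-1.6995 - (-4)·1.4430) / (8) = 0.7714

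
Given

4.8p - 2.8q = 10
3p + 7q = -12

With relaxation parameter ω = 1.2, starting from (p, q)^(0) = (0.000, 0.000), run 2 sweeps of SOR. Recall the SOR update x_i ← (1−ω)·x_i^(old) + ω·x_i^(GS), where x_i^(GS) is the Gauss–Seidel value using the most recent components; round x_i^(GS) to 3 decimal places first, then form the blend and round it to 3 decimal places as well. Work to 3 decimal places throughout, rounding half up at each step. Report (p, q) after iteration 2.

(-0.340, -1.214)

Iteration 1:
  p: GS value = (10 - (-2.8)·0.000) / (4.8) = 2.083;  p ← (1−ω)·0.000 + ω·2.083 = 2.500
  q: GS value = (-12 - (3)·2.500) / (7) = -2.786;  q ← (1−ω)·0.000 + ω·-2.786 = -3.343
Iteration 2:
  p: GS value = (10 - (-2.8)·-3.343) / (4.8) = 0.133;  p ← (1−ω)·2.500 + ω·0.133 = -0.340
  q: GS value = (-12 - (3)·-0.340) / (7) = -1.569;  q ← (1−ω)·-3.343 + ω·-1.569 = -1.214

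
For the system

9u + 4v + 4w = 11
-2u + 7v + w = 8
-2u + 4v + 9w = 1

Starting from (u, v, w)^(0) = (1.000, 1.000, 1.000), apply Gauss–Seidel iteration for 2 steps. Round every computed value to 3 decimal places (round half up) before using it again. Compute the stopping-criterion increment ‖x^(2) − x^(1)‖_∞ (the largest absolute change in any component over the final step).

0.537

Iteration 1:
  u = (11 - (4)·1.000 - (4)·1.000) / (9) = 0.333
  v = (8 - (-2)·0.333 - (1)·1.000) / (7) = 1.095
  w = (1 - (-2)·0.333 - (4)·1.095) / (9) = -0.302
Iteration 2:
  u = (11 - (4)·1.095 - (4)·-0.302) / (9) = 0.870
  v = (8 - (-2)·0.870 - (1)·-0.302) / (7) = 1.435
  w = (1 - (-2)·0.870 - (4)·1.435) / (9) = -0.333
Change: (0.537, 0.340, -0.031) → max |·| = 0.537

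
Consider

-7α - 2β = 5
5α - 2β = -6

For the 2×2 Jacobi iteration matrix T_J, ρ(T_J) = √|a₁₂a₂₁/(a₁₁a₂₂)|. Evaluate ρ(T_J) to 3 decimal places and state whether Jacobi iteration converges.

a₁₂a₂₁/(a₁₁a₂₂) = (-2)·(5) / ((-7)·(-2)) = -0.714286
ρ = √|-0.714286| = √0.714286 = 0.845
ρ < 1, so Jacobi converges

0.845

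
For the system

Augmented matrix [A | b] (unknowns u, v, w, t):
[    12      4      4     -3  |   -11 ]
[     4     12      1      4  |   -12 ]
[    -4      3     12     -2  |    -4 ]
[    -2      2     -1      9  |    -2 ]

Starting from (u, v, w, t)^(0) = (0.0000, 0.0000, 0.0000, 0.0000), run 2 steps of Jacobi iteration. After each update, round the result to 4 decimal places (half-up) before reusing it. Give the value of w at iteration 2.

Iteration 1:
  u = (-11 - (4)·0.0000 - (4)·0.0000 - (-3)·0.0000) / (12) = -0.9167
  v = (-12 - (4)·0.0000 - (1)·0.0000 - (4)·0.0000) / (12) = -1.0000
  w = (-4 - (-4)·0.0000 - (3)·0.0000 - (-2)·0.0000) / (12) = -0.3333
  t = (-2 - (-2)·0.0000 - (2)·0.0000 - (-1)·0.0000) / (9) = -0.2222
Iteration 2:
  u = (-11 - (4)·-1.0000 - (4)·-0.3333 - (-3)·-0.2222) / (12) = -0.5278
  v = (-12 - (4)·-0.9167 - (1)·-0.3333 - (4)·-0.2222) / (12) = -0.5926
  w = (-4 - (-4)·-0.9167 - (3)·-1.0000 - (-2)·-0.2222) / (12) = -0.4259
  t = (-2 - (-2)·-0.9167 - (2)·-1.0000 - (-1)·-0.3333) / (9) = -0.2407

-0.4259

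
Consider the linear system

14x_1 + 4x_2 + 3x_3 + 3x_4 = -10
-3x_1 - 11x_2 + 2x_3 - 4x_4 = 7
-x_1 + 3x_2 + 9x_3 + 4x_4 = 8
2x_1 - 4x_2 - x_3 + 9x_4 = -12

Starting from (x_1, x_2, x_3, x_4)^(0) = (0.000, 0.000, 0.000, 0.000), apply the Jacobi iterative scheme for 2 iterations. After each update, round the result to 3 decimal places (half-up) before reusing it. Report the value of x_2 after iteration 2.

Iteration 1:
  x_1 = (-10 - (4)·0.000 - (3)·0.000 - (3)·0.000) / (14) = -0.714
  x_2 = (7 - (-3)·0.000 - (2)·0.000 - (-4)·0.000) / (-11) = -0.636
  x_3 = (8 - (-1)·0.000 - (3)·0.000 - (4)·0.000) / (9) = 0.889
  x_4 = (-12 - (2)·0.000 - (-4)·0.000 - (-1)·0.000) / (9) = -1.333
Iteration 2:
  x_1 = (-10 - (4)·-0.636 - (3)·0.889 - (3)·-1.333) / (14) = -0.437
  x_2 = (7 - (-3)·-0.714 - (2)·0.889 - (-4)·-1.333) / (-11) = 0.205
  x_3 = (8 - (-1)·-0.714 - (3)·-0.636 - (4)·-1.333) / (9) = 1.614
  x_4 = (-12 - (2)·-0.714 - (-4)·-0.636 - (-1)·0.889) / (9) = -1.359

0.205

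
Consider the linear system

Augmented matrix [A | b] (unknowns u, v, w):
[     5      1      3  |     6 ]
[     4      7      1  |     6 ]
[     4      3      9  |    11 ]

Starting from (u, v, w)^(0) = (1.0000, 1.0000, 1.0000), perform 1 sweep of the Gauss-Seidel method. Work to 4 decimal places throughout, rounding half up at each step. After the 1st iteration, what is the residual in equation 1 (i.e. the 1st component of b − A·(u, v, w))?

0.8668

Iteration 1:
  u = (6 - (1)·1.0000 - (3)·1.0000) / (5) = 0.4000
  v = (6 - (4)·0.4000 - (1)·1.0000) / (7) = 0.4857
  w = (11 - (4)·0.4000 - (3)·0.4857) / (9) = 0.8825
Residual b − A·x = (0.8668, 0.1176, 0.0004)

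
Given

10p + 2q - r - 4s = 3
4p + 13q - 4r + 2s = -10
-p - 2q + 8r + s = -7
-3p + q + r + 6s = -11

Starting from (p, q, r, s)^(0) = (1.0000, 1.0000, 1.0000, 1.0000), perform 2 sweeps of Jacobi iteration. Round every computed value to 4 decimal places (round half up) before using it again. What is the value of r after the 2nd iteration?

-0.8224

Iteration 1:
  p = (3 - (2)·1.0000 - (-1)·1.0000 - (-4)·1.0000) / (10) = 0.6000
  q = (-10 - (4)·1.0000 - (-4)·1.0000 - (2)·1.0000) / (13) = -0.9231
  r = (-7 - (-1)·1.0000 - (-2)·1.0000 - (1)·1.0000) / (8) = -0.6250
  s = (-11 - (-3)·1.0000 - (1)·1.0000 - (1)·1.0000) / (6) = -1.6667
Iteration 2:
  p = (3 - (2)·-0.9231 - (-1)·-0.6250 - (-4)·-1.6667) / (10) = -0.2446
  q = (-10 - (4)·0.6000 - (-4)·-0.6250 - (2)·-1.6667) / (13) = -0.8897
  r = (-7 - (-1)·0.6000 - (-2)·-0.9231 - (1)·-1.6667) / (8) = -0.8224
  s = (-11 - (-3)·0.6000 - (1)·-0.9231 - (1)·-0.6250) / (6) = -1.2753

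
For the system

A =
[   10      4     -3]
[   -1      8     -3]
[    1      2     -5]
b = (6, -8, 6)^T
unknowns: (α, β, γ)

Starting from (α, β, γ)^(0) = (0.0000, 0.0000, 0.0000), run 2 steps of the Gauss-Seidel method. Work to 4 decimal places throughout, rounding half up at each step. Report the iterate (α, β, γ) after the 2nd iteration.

(0.5350, -1.4769, -1.6838)

Iteration 1:
  α = (6 - (4)·0.0000 - (-3)·0.0000) / (10) = 0.6000
  β = (-8 - (-1)·0.6000 - (-3)·0.0000) / (8) = -0.9250
  γ = (6 - (1)·0.6000 - (2)·-0.9250) / (-5) = -1.4500
Iteration 2:
  α = (6 - (4)·-0.9250 - (-3)·-1.4500) / (10) = 0.5350
  β = (-8 - (-1)·0.5350 - (-3)·-1.4500) / (8) = -1.4769
  γ = (6 - (1)·0.5350 - (2)·-1.4769) / (-5) = -1.6838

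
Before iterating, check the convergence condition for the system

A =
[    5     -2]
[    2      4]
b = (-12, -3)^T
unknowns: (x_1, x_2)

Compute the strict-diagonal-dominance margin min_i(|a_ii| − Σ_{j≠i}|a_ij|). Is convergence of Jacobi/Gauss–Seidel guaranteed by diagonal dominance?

2

row 1: |5| − (2) = 3
row 2: |4| − (2) = 2
minimum over rows = 2 → strictly diagonally dominant (convergence guaranteed)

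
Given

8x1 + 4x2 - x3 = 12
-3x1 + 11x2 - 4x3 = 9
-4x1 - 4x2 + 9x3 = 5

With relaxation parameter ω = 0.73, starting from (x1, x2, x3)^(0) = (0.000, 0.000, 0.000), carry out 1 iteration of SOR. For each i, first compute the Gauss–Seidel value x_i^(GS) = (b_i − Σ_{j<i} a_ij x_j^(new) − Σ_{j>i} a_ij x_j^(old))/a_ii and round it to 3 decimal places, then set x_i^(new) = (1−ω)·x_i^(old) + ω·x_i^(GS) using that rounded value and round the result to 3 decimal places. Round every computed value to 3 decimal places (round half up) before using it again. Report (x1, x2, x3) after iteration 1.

(1.095, 0.815, 1.025)

Iteration 1:
  x1: GS value = (12 - (4)·0.000 - (-1)·0.000) / (8) = 1.500;  x1 ← (1−ω)·0.000 + ω·1.500 = 1.095
  x2: GS value = (9 - (-3)·1.095 - (-4)·0.000) / (11) = 1.117;  x2 ← (1−ω)·0.000 + ω·1.117 = 0.815
  x3: GS value = (5 - (-4)·1.095 - (-4)·0.815) / (9) = 1.404;  x3 ← (1−ω)·0.000 + ω·1.404 = 1.025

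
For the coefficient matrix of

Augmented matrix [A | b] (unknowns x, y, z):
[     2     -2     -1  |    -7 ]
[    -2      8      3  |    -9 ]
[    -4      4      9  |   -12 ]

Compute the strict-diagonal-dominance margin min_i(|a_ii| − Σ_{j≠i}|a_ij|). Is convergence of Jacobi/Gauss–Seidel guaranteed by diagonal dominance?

-1

row 1: |2| − (2+1) = -1
row 2: |8| − (2+3) = 3
row 3: |9| − (4+4) = 1
minimum over rows = -1 → not strictly diagonally dominant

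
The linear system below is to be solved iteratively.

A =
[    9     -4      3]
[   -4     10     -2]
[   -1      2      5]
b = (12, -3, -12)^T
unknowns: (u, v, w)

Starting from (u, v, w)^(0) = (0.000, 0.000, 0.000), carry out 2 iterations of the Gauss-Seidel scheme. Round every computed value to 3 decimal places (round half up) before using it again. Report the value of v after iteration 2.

0.126

Iteration 1:
  u = (12 - (-4)·0.000 - (3)·0.000) / (9) = 1.333
  v = (-3 - (-4)·1.333 - (-2)·0.000) / (10) = 0.233
  w = (-12 - (-1)·1.333 - (2)·0.233) / (5) = -2.227
Iteration 2:
  u = (12 - (-4)·0.233 - (3)·-2.227) / (9) = 2.179
  v = (-3 - (-4)·2.179 - (-2)·-2.227) / (10) = 0.126
  w = (-12 - (-1)·2.179 - (2)·0.126) / (5) = -2.015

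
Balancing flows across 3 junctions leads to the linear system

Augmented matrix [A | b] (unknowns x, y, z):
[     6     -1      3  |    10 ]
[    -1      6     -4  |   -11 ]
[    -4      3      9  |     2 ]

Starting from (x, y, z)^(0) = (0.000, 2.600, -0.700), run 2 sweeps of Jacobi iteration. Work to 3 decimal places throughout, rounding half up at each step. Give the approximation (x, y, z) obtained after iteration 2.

(1.605, -1.854, 2.078)

Iteration 1:
  x = (10 - (-1)·2.600 - (3)·-0.700) / (6) = 2.450
  y = (-11 - (-1)·0.000 - (-4)·-0.700) / (6) = -2.300
  z = (2 - (-4)·0.000 - (3)·2.600) / (9) = -0.644
Iteration 2:
  x = (10 - (-1)·-2.300 - (3)·-0.644) / (6) = 1.605
  y = (-11 - (-1)·2.450 - (-4)·-0.644) / (6) = -1.854
  z = (2 - (-4)·2.450 - (3)·-2.300) / (9) = 2.078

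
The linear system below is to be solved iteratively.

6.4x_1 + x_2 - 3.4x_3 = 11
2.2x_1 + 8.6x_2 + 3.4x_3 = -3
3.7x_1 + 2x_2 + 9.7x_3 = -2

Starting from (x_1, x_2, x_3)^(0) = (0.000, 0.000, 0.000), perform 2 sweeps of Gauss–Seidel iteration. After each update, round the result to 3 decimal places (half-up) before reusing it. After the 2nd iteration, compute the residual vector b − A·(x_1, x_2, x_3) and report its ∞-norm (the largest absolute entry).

0.260

Iteration 1:
  x_1 = (11 - (1)·0.000 - (-3.4)·0.000) / (6.4) = 1.719
  x_2 = (-3 - (2.2)·1.719 - (3.4)·0.000) / (8.6) = -0.789
  x_3 = (-2 - (3.7)·1.719 - (2)·-0.789) / (9.7) = -0.699
Iteration 2:
  x_1 = (11 - (1)·-0.789 - (-3.4)·-0.699) / (6.4) = 1.471
  x_2 = (-3 - (2.2)·1.471 - (3.4)·-0.699) / (8.6) = -0.449
  x_3 = (-2 - (3.7)·1.471 - (2)·-0.449) / (9.7) = -0.675
Residual b − A·x = (-0.260, -0.080, 0.003); ∞-norm = 0.260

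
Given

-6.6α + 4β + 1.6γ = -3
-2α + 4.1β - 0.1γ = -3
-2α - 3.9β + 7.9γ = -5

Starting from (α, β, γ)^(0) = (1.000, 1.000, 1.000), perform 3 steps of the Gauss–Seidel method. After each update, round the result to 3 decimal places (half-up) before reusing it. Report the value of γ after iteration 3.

Iteration 1:
  α = (-3 - (4)·1.000 - (1.6)·1.000) / (-6.6) = 1.303
  β = (-3 - (-2)·1.303 - (-0.1)·1.000) / (4.1) = -0.072
  γ = (-5 - (-2)·1.303 - (-3.9)·-0.072) / (7.9) = -0.339
Iteration 2:
  α = (-3 - (4)·-0.072 - (1.6)·-0.339) / (-6.6) = 0.329
  β = (-3 - (-2)·0.329 - (-0.1)·-0.339) / (4.1) = -0.579
  γ = (-5 - (-2)·0.329 - (-3.9)·-0.579) / (7.9) = -0.835
Iteration 3:
  α = (-3 - (4)·-0.579 - (1.6)·-0.835) / (-6.6) = -0.099
  β = (-3 - (-2)·-0.099 - (-0.1)·-0.835) / (4.1) = -0.800
  γ = (-5 - (-2)·-0.099 - (-3.9)·-0.800) / (7.9) = -1.053

-1.053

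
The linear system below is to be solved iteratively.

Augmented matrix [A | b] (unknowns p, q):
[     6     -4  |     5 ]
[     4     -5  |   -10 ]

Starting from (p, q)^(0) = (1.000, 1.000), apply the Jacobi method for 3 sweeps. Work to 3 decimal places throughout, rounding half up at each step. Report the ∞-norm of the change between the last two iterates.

Iteration 1:
  p = (5 - (-4)·1.000) / (6) = 1.500
  q = (-10 - (4)·1.000) / (-5) = 2.800
Iteration 2:
  p = (5 - (-4)·2.800) / (6) = 2.700
  q = (-10 - (4)·1.500) / (-5) = 3.200
Iteration 3:
  p = (5 - (-4)·3.200) / (6) = 2.967
  q = (-10 - (4)·2.700) / (-5) = 4.160
Change: (0.267, 0.960) → max |·| = 0.960

0.960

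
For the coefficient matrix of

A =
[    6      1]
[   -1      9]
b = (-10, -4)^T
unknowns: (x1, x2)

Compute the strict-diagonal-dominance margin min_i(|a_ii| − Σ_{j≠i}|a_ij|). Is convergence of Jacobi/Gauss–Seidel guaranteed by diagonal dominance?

5

row 1: |6| − (1) = 5
row 2: |9| − (1) = 8
minimum over rows = 5 → strictly diagonally dominant (convergence guaranteed)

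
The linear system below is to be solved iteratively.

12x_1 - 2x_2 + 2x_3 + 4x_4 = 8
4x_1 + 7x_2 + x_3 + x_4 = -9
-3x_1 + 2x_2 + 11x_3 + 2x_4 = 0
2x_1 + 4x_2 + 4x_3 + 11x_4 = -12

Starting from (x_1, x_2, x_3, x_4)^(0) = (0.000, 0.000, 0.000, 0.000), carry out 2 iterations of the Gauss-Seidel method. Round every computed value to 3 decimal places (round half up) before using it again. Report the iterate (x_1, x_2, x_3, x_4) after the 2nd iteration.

(0.569, -1.568, 0.582, -0.836)

Iteration 1:
  x_1 = (8 - (-2)·0.000 - (2)·0.000 - (4)·0.000) / (12) = 0.667
  x_2 = (-9 - (4)·0.667 - (1)·0.000 - (1)·0.000) / (7) = -1.667
  x_3 = (0 - (-3)·0.667 - (2)·-1.667 - (2)·0.000) / (11) = 0.485
  x_4 = (-12 - (2)·0.667 - (4)·-1.667 - (4)·0.485) / (11) = -0.782
Iteration 2:
  x_1 = (8 - (-2)·-1.667 - (2)·0.485 - (4)·-0.782) / (12) = 0.569
  x_2 = (-9 - (4)·0.569 - (1)·0.485 - (1)·-0.782) / (7) = -1.568
  x_3 = (0 - (-3)·0.569 - (2)·-1.568 - (2)·-0.782) / (11) = 0.582
  x_4 = (-12 - (2)·0.569 - (4)·-1.568 - (4)·0.582) / (11) = -0.836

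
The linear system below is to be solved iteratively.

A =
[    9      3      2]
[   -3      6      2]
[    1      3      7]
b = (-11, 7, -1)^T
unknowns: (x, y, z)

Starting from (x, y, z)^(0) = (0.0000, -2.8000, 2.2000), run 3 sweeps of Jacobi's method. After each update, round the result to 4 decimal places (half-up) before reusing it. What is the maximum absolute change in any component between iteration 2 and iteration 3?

Iteration 1:
  x = (-11 - (3)·-2.8000 - (2)·2.2000) / (9) = -0.7778
  y = (7 - (-3)·0.0000 - (2)·2.2000) / (6) = 0.4333
  z = (-1 - (1)·0.0000 - (3)·-2.8000) / (7) = 1.0571
Iteration 2:
  x = (-11 - (3)·0.4333 - (2)·1.0571) / (9) = -1.6016
  y = (7 - (-3)·-0.7778 - (2)·1.0571) / (6) = 0.4254
  z = (-1 - (1)·-0.7778 - (3)·0.4333) / (7) = -0.2174
Iteration 3:
  x = (-11 - (3)·0.4254 - (2)·-0.2174) / (9) = -1.3157
  y = (7 - (-3)·-1.6016 - (2)·-0.2174) / (6) = 0.4383
  z = (-1 - (1)·-1.6016 - (3)·0.4254) / (7) = -0.0964
Change: (0.2859, 0.0129, 0.1210) → max |·| = 0.2859

0.2859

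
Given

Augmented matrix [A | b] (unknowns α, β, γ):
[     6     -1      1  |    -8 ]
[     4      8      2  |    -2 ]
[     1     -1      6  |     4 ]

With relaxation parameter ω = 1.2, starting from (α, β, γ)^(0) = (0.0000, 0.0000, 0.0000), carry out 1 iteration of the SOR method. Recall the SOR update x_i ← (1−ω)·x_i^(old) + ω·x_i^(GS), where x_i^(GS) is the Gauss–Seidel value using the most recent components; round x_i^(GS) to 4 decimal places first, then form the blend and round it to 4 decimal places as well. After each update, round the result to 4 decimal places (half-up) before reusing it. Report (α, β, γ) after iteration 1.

(-1.6000, 0.6600, 1.2520)

Iteration 1:
  α: GS value = (-8 - (-1)·0.0000 - (1)·0.0000) / (6) = -1.3333;  α ← (1−ω)·0.0000 + ω·-1.3333 = -1.6000
  β: GS value = (-2 - (4)·-1.6000 - (2)·0.0000) / (8) = 0.5500;  β ← (1−ω)·0.0000 + ω·0.5500 = 0.6600
  γ: GS value = (4 - (1)·-1.6000 - (-1)·0.6600) / (6) = 1.0433;  γ ← (1−ω)·0.0000 + ω·1.0433 = 1.2520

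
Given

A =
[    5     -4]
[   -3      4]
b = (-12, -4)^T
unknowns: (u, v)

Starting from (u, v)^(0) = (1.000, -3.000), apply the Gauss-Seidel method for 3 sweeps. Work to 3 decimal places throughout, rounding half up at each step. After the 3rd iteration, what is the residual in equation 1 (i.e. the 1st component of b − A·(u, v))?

Iteration 1:
  u = (-12 - (-4)·-3.000) / (5) = -4.800
  v = (-4 - (-3)·-4.800) / (4) = -4.600
Iteration 2:
  u = (-12 - (-4)·-4.600) / (5) = -6.080
  v = (-4 - (-3)·-6.080) / (4) = -5.560
Iteration 3:
  u = (-12 - (-4)·-5.560) / (5) = -6.848
  v = (-4 - (-3)·-6.848) / (4) = -6.136
Residual b − A·x = (-2.304, 0.000)

-2.304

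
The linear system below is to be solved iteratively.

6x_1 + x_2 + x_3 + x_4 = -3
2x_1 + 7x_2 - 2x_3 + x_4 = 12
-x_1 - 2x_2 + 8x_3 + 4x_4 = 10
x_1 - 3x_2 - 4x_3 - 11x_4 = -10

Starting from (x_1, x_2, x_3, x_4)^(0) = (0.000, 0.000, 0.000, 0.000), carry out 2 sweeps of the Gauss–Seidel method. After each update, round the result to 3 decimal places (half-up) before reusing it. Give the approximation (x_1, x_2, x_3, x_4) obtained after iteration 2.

Iteration 1:
  x_1 = (-3 - (1)·0.000 - (1)·0.000 - (1)·0.000) / (6) = -0.500
  x_2 = (12 - (2)·-0.500 - (-2)·0.000 - (1)·0.000) / (7) = 1.857
  x_3 = (10 - (-1)·-0.500 - (-2)·1.857 - (4)·0.000) / (8) = 1.652
  x_4 = (-10 - (1)·-0.500 - (-3)·1.857 - (-4)·1.652) / (-11) = -0.244
Iteration 2:
  x_1 = (-3 - (1)·1.857 - (1)·1.652 - (1)·-0.244) / (6) = -1.044
  x_2 = (12 - (2)·-1.044 - (-2)·1.652 - (1)·-0.244) / (7) = 2.519
  x_3 = (10 - (-1)·-1.044 - (-2)·2.519 - (4)·-0.244) / (8) = 1.871
  x_4 = (-10 - (1)·-1.044 - (-3)·2.519 - (-4)·1.871) / (-11) = -0.553

(-1.044, 2.519, 1.871, -0.553)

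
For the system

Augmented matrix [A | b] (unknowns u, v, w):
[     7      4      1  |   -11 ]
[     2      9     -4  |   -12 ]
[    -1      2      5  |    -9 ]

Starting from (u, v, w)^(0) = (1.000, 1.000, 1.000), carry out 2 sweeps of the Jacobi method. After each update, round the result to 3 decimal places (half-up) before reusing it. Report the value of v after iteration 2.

-1.714

Iteration 1:
  u = (-11 - (4)·1.000 - (1)·1.000) / (7) = -2.286
  v = (-12 - (2)·1.000 - (-4)·1.000) / (9) = -1.111
  w = (-9 - (-1)·1.000 - (2)·1.000) / (5) = -2.000
Iteration 2:
  u = (-11 - (4)·-1.111 - (1)·-2.000) / (7) = -0.651
  v = (-12 - (2)·-2.286 - (-4)·-2.000) / (9) = -1.714
  w = (-9 - (-1)·-2.286 - (2)·-1.111) / (5) = -1.813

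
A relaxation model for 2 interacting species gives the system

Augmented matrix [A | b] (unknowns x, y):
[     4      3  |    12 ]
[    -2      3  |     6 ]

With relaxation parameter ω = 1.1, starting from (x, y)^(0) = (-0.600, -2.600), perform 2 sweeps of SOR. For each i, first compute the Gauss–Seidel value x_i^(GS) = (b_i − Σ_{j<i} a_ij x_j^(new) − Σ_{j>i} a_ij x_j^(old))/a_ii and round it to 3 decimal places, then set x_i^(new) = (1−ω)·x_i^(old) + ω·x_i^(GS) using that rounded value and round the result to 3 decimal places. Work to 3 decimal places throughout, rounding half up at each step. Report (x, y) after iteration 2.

Iteration 1:
  x: GS value = (12 - (3)·-2.600) / (4) = 4.950;  x ← (1−ω)·-0.600 + ω·4.950 = 5.505
  y: GS value = (6 - (-2)·5.505) / (3) = 5.670;  y ← (1−ω)·-2.600 + ω·5.670 = 6.497
Iteration 2:
  x: GS value = (12 - (3)·6.497) / (4) = -1.873;  x ← (1−ω)·5.505 + ω·-1.873 = -2.611
  y: GS value = (6 - (-2)·-2.611) / (3) = 0.259;  y ← (1−ω)·6.497 + ω·0.259 = -0.365

(-2.611, -0.365)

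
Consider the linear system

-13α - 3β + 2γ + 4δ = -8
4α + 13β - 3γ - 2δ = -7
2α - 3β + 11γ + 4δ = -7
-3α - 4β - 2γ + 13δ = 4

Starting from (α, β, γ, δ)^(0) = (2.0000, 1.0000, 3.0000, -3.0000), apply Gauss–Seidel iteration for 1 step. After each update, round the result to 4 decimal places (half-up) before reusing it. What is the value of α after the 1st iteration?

Iteration 1:
  α = (-8 - (-3)·1.0000 - (2)·3.0000 - (4)·-3.0000) / (-13) = -0.0769
  β = (-7 - (4)·-0.0769 - (-3)·3.0000 - (-2)·-3.0000) / (13) = -0.2840
  γ = (-7 - (2)·-0.0769 - (-3)·-0.2840 - (4)·-3.0000) / (11) = 0.3911
  δ = (4 - (-3)·-0.0769 - (-4)·-0.2840 - (-2)·0.3911) / (13) = 0.2627

-0.0769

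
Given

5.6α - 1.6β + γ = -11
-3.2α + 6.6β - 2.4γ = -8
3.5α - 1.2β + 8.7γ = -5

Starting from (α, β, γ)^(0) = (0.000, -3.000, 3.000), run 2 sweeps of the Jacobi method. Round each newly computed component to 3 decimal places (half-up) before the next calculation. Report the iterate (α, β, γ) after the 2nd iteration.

(-1.822, -3.199, 0.759)

Iteration 1:
  α = (-11 - (-1.6)·-3.000 - (1)·3.000) / (5.6) = -3.357
  β = (-8 - (-3.2)·0.000 - (-2.4)·3.000) / (6.6) = -0.121
  γ = (-5 - (3.5)·0.000 - (-1.2)·-3.000) / (8.7) = -0.989
Iteration 2:
  α = (-11 - (-1.6)·-0.121 - (1)·-0.989) / (5.6) = -1.822
  β = (-8 - (-3.2)·-3.357 - (-2.4)·-0.989) / (6.6) = -3.199
  γ = (-5 - (3.5)·-3.357 - (-1.2)·-0.121) / (8.7) = 0.759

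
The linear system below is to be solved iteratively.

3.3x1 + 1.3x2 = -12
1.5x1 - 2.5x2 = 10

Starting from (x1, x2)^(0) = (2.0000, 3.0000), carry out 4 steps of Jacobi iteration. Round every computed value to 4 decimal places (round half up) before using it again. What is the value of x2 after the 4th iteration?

Iteration 1:
  x1 = (-12 - (1.3)·3.0000) / (3.3) = -4.8182
  x2 = (10 - (1.5)·2.0000) / (-2.5) = -2.8000
Iteration 2:
  x1 = (-12 - (1.3)·-2.8000) / (3.3) = -2.5333
  x2 = (10 - (1.5)·-4.8182) / (-2.5) = -6.8909
Iteration 3:
  x1 = (-12 - (1.3)·-6.8909) / (3.3) = -0.9218
  x2 = (10 - (1.5)·-2.5333) / (-2.5) = -5.5200
Iteration 4:
  x1 = (-12 - (1.3)·-5.5200) / (3.3) = -1.4618
  x2 = (10 - (1.5)·-0.9218) / (-2.5) = -4.5531

-4.5531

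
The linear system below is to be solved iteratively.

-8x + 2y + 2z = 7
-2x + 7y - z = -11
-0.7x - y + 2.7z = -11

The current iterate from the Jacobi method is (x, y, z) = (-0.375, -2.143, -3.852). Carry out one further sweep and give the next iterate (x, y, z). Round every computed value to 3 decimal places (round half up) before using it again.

(-2.374, -2.229, -4.965)

One sweep:
  x = (7 - (2)·-2.143 - (2)·-3.852) / (-8) = -2.374
  y = (-11 - (-2)·-0.375 - (-1)·-3.852) / (7) = -2.229
  z = (-11 - (-0.7)·-0.375 - (-1)·-2.143) / (2.7) = -4.965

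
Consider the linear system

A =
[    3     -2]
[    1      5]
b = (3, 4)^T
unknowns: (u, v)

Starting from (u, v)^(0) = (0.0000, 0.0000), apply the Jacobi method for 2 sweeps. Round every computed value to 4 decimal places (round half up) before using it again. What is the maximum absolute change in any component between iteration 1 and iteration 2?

0.5333

Iteration 1:
  u = (3 - (-2)·0.0000) / (3) = 1.0000
  v = (4 - (1)·0.0000) / (5) = 0.8000
Iteration 2:
  u = (3 - (-2)·0.8000) / (3) = 1.5333
  v = (4 - (1)·1.0000) / (5) = 0.6000
Change: (0.5333, -0.2000) → max |·| = 0.5333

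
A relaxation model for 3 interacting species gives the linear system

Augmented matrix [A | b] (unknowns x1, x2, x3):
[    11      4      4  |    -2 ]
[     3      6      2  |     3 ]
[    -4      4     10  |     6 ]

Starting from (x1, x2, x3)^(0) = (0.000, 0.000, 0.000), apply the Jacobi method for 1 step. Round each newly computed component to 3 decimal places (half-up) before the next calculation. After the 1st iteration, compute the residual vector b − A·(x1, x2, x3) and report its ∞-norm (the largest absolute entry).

4.398

Iteration 1:
  x1 = (-2 - (4)·0.000 - (4)·0.000) / (11) = -0.182
  x2 = (3 - (3)·0.000 - (2)·0.000) / (6) = 0.500
  x3 = (6 - (-4)·0.000 - (4)·0.000) / (10) = 0.600
Residual b − A·x = (-4.398, -0.654, -2.728); ∞-norm = 4.398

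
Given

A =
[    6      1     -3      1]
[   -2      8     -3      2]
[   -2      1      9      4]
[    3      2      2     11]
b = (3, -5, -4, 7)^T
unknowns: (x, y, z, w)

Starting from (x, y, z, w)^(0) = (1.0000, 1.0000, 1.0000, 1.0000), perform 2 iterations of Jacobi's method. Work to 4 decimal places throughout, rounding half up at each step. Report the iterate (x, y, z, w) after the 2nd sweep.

(0.1528, -0.7500, -0.2685, 0.6414)

Iteration 1:
  x = (3 - (1)·1.0000 - (-3)·1.0000 - (1)·1.0000) / (6) = 0.6667
  y = (-5 - (-2)·1.0000 - (-3)·1.0000 - (2)·1.0000) / (8) = -0.2500
  z = (-4 - (-2)·1.0000 - (1)·1.0000 - (4)·1.0000) / (9) = -0.7778
  w = (7 - (3)·1.0000 - (2)·1.0000 - (2)·1.0000) / (11) = 0.0000
Iteration 2:
  x = (3 - (1)·-0.2500 - (-3)·-0.7778 - (1)·0.0000) / (6) = 0.1528
  y = (-5 - (-2)·0.6667 - (-3)·-0.7778 - (2)·0.0000) / (8) = -0.7500
  z = (-4 - (-2)·0.6667 - (1)·-0.2500 - (4)·0.0000) / (9) = -0.2685
  w = (7 - (3)·0.6667 - (2)·-0.2500 - (2)·-0.7778) / (11) = 0.6414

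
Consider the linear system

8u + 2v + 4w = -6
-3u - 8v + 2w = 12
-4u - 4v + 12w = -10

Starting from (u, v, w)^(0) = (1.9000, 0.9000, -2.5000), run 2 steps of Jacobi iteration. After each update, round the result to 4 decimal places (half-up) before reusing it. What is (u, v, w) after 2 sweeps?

(-0.0906, -1.5781, -1.6875)

Iteration 1:
  u = (-6 - (2)·0.9000 - (4)·-2.5000) / (8) = 0.2750
  v = (12 - (-3)·1.9000 - (2)·-2.5000) / (-8) = -2.8375
  w = (-10 - (-4)·1.9000 - (-4)·0.9000) / (12) = 0.1000
Iteration 2:
  u = (-6 - (2)·-2.8375 - (4)·0.1000) / (8) = -0.0906
  v = (12 - (-3)·0.2750 - (2)·0.1000) / (-8) = -1.5781
  w = (-10 - (-4)·0.2750 - (-4)·-2.8375) / (12) = -1.6875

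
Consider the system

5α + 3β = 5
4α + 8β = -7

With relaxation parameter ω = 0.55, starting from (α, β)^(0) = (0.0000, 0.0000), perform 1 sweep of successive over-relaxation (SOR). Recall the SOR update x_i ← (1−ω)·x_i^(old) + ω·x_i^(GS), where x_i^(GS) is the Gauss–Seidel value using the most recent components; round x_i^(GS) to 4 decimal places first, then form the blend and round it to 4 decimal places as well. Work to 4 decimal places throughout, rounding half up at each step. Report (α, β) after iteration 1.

(0.5500, -0.6325)

Iteration 1:
  α: GS value = (5 - (3)·0.0000) / (5) = 1.0000;  α ← (1−ω)·0.0000 + ω·1.0000 = 0.5500
  β: GS value = (-7 - (4)·0.5500) / (8) = -1.1500;  β ← (1−ω)·0.0000 + ω·-1.1500 = -0.6325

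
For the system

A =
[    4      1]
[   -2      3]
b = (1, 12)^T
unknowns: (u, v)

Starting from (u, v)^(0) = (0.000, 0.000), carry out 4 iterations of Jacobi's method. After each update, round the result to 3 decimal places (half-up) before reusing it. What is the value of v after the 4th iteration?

Iteration 1:
  u = (1 - (1)·0.000) / (4) = 0.250
  v = (12 - (-2)·0.000) / (3) = 4.000
Iteration 2:
  u = (1 - (1)·4.000) / (4) = -0.750
  v = (12 - (-2)·0.250) / (3) = 4.167
Iteration 3:
  u = (1 - (1)·4.167) / (4) = -0.792
  v = (12 - (-2)·-0.750) / (3) = 3.500
Iteration 4:
  u = (1 - (1)·3.500) / (4) = -0.625
  v = (12 - (-2)·-0.792) / (3) = 3.472

3.472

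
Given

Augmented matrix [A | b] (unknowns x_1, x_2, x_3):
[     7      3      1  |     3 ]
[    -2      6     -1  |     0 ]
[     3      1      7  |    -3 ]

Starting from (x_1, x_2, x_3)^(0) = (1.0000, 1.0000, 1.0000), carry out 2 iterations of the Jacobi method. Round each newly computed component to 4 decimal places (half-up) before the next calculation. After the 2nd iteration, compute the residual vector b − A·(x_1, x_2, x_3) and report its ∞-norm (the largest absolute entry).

Iteration 1:
  x_1 = (3 - (3)·1.0000 - (1)·1.0000) / (7) = -0.1429
  x_2 = (0 - (-2)·1.0000 - (-1)·1.0000) / (6) = 0.5000
  x_3 = (-3 - (3)·1.0000 - (1)·1.0000) / (7) = -1.0000
Iteration 2:
  x_1 = (3 - (3)·0.5000 - (1)·-1.0000) / (7) = 0.3571
  x_2 = (0 - (-2)·-0.1429 - (-1)·-1.0000) / (6) = -0.2143
  x_3 = (-3 - (3)·-0.1429 - (1)·0.5000) / (7) = -0.4388
Residual b − A·x = (1.5820, 1.5612, -0.7854); ∞-norm = 1.5820

1.5820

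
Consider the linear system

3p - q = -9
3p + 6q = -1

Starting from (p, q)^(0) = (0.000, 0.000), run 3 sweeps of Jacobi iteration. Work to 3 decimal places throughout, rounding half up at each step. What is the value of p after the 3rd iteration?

-2.556

Iteration 1:
  p = (-9 - (-1)·0.000) / (3) = -3.000
  q = (-1 - (3)·0.000) / (6) = -0.167
Iteration 2:
  p = (-9 - (-1)·-0.167) / (3) = -3.056
  q = (-1 - (3)·-3.000) / (6) = 1.333
Iteration 3:
  p = (-9 - (-1)·1.333) / (3) = -2.556
  q = (-1 - (3)·-3.056) / (6) = 1.361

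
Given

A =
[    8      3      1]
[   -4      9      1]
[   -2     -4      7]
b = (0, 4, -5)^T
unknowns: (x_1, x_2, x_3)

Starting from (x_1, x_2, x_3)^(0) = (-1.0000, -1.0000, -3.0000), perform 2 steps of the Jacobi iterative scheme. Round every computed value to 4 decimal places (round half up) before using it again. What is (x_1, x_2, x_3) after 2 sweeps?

(0.0714, 0.9524, -0.3095)

Iteration 1:
  x_1 = (0 - (3)·-1.0000 - (1)·-3.0000) / (8) = 0.7500
  x_2 = (4 - (-4)·-1.0000 - (1)·-3.0000) / (9) = 0.3333
  x_3 = (-5 - (-2)·-1.0000 - (-4)·-1.0000) / (7) = -1.5714
Iteration 2:
  x_1 = (0 - (3)·0.3333 - (1)·-1.5714) / (8) = 0.0714
  x_2 = (4 - (-4)·0.7500 - (1)·-1.5714) / (9) = 0.9524
  x_3 = (-5 - (-2)·0.7500 - (-4)·0.3333) / (7) = -0.3095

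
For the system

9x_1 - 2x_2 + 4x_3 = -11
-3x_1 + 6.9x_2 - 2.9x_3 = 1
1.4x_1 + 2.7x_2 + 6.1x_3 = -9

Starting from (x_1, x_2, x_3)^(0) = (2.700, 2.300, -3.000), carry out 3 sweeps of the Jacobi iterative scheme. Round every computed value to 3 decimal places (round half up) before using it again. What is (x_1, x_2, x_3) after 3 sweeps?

(-0.690, -0.470, -1.120)

Iteration 1:
  x_1 = (-11 - (-2)·2.300 - (4)·-3.000) / (9) = 0.622
  x_2 = (1 - (-3)·2.700 - (-2.9)·-3.000) / (6.9) = 0.058
  x_3 = (-9 - (1.4)·2.700 - (2.7)·2.300) / (6.1) = -3.113
Iteration 2:
  x_1 = (-11 - (-2)·0.058 - (4)·-3.113) / (9) = 0.174
  x_2 = (1 - (-3)·0.622 - (-2.9)·-3.113) / (6.9) = -0.893
  x_3 = (-9 - (1.4)·0.622 - (2.7)·0.058) / (6.1) = -1.644
Iteration 3:
  x_1 = (-11 - (-2)·-0.893 - (4)·-1.644) / (9) = -0.690
  x_2 = (1 - (-3)·0.174 - (-2.9)·-1.644) / (6.9) = -0.470
  x_3 = (-9 - (1.4)·0.174 - (2.7)·-0.893) / (6.1) = -1.120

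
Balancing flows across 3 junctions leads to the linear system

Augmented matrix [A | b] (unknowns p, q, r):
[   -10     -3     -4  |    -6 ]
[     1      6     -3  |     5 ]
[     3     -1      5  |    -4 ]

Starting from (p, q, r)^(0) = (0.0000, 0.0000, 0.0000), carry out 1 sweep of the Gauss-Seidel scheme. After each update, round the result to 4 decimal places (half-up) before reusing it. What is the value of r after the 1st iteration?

Iteration 1:
  p = (-6 - (-3)·0.0000 - (-4)·0.0000) / (-10) = 0.6000
  q = (5 - (1)·0.6000 - (-3)·0.0000) / (6) = 0.7333
  r = (-4 - (3)·0.6000 - (-1)·0.7333) / (5) = -1.0133

-1.0133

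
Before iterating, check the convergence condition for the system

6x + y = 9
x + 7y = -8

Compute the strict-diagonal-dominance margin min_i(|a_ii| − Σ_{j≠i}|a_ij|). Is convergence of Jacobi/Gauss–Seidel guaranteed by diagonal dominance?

5

row 1: |6| − (1) = 5
row 2: |7| − (1) = 6
minimum over rows = 5 → strictly diagonally dominant (convergence guaranteed)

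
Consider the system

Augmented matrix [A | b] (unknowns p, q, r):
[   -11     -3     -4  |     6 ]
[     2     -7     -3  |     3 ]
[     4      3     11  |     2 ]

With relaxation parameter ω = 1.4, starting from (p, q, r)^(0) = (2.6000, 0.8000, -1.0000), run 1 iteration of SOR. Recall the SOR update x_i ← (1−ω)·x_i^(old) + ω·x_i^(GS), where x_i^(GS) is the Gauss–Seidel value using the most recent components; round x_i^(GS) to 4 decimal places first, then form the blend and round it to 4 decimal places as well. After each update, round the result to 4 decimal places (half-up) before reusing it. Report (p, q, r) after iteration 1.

Iteration 1:
  p: GS value = (6 - (-3)·0.8000 - (-4)·-1.0000) / (-11) = -0.4000;  p ← (1−ω)·2.6000 + ω·-0.4000 = -1.6000
  q: GS value = (3 - (2)·-1.6000 - (-3)·-1.0000) / (-7) = -0.4571;  q ← (1−ω)·0.8000 + ω·-0.4571 = -0.9599
  r: GS value = (2 - (4)·-1.6000 - (3)·-0.9599) / (11) = 1.0254;  r ← (1−ω)·-1.0000 + ω·1.0254 = 1.8356

(-1.6000, -0.9599, 1.8356)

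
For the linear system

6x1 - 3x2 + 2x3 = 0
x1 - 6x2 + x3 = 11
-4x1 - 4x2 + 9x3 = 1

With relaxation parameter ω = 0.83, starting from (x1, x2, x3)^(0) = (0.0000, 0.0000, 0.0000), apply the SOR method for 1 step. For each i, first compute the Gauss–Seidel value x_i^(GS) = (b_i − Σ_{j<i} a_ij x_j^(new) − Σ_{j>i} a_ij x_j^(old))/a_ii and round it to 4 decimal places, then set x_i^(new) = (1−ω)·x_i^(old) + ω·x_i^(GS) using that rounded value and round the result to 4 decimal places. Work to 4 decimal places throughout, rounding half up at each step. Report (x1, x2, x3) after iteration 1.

(0.0000, -1.5216, -0.4691)

Iteration 1:
  x1: GS value = (0 - (-3)·0.0000 - (2)·0.0000) / (6) = 0.0000;  x1 ← (1−ω)·0.0000 + ω·0.0000 = 0.0000
  x2: GS value = (11 - (1)·0.0000 - (1)·0.0000) / (-6) = -1.8333;  x2 ← (1−ω)·0.0000 + ω·-1.8333 = -1.5216
  x3: GS value = (1 - (-4)·0.0000 - (-4)·-1.5216) / (9) = -0.5652;  x3 ← (1−ω)·0.0000 + ω·-0.5652 = -0.4691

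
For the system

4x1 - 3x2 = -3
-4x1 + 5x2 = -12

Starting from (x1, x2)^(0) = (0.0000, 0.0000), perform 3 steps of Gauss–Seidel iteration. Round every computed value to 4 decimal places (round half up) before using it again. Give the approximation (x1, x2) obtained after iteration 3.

Iteration 1:
  x1 = (-3 - (-3)·0.0000) / (4) = -0.7500
  x2 = (-12 - (-4)·-0.7500) / (5) = -3.0000
Iteration 2:
  x1 = (-3 - (-3)·-3.0000) / (4) = -3.0000
  x2 = (-12 - (-4)·-3.0000) / (5) = -4.8000
Iteration 3:
  x1 = (-3 - (-3)·-4.8000) / (4) = -4.3500
  x2 = (-12 - (-4)·-4.3500) / (5) = -5.8800

(-4.3500, -5.8800)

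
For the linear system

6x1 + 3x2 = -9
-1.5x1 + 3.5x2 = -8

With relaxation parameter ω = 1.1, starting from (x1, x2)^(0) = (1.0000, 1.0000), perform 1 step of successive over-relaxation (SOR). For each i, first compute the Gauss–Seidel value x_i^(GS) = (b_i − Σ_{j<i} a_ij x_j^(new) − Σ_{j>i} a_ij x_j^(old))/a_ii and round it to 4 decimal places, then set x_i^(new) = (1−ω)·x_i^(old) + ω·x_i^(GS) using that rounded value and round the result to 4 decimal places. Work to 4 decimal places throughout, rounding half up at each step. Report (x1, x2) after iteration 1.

(-2.3000, -3.6985)

Iteration 1:
  x1: GS value = (-9 - (3)·1.0000) / (6) = -2.0000;  x1 ← (1−ω)·1.0000 + ω·-2.0000 = -2.3000
  x2: GS value = (-8 - (-1.5)·-2.3000) / (3.5) = -3.2714;  x2 ← (1−ω)·1.0000 + ω·-3.2714 = -3.6985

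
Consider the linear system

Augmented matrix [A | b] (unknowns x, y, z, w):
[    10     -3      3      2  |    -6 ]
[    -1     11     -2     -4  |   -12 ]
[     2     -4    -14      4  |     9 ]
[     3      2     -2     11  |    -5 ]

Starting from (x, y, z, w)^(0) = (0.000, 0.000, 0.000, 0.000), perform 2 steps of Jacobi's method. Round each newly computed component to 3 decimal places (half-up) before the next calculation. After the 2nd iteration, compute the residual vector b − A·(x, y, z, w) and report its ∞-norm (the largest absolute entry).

Iteration 1:
  x = (-6 - (-3)·0.000 - (3)·0.000 - (2)·0.000) / (10) = -0.600
  y = (-12 - (-1)·0.000 - (-2)·0.000 - (-4)·0.000) / (11) = -1.091
  z = (9 - (2)·0.000 - (-4)·0.000 - (4)·0.000) / (-14) = -0.643
  w = (-5 - (3)·0.000 - (2)·0.000 - (-2)·0.000) / (11) = -0.455
Iteration 2:
  x = (-6 - (-3)·-1.091 - (3)·-0.643 - (2)·-0.455) / (10) = -0.643
  y = (-12 - (-1)·-0.600 - (-2)·-0.643 - (-4)·-0.455) / (11) = -1.428
  z = (9 - (2)·-0.600 - (-4)·-1.091 - (4)·-0.455) / (-14) = -0.547
  w = (-5 - (3)·-0.600 - (2)·-1.091 - (-2)·-0.643) / (11) = -0.209
Residual b − A·x = (-1.795, 1.135, -2.248, 0.990); ∞-norm = 2.248

2.248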